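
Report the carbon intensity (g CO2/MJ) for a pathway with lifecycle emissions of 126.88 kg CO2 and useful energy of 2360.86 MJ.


CI = CO2 * 1000 / E
= 126.88 * 1000 / 2360.86
= 53.7431 g CO2/MJ

53.7431 g CO2/MJ


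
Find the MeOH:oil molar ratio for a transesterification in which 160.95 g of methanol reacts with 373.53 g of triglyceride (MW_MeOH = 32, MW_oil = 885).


Molar ratio = n_MeOH / n_oil = (MeOH/32) / (oil/885) = (MeOH * 885) / (32 * oil)
= (160.95 * 885) / (32 * 373.53)
= 11.9168

11.9168


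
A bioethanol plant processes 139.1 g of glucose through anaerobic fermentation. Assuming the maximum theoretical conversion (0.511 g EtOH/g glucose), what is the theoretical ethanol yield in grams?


Theoretical ethanol yield: m_EtOH = 0.511 * m_glucose
m_EtOH = 0.511 * 139.1 = 71.0801 g

71.0801 g


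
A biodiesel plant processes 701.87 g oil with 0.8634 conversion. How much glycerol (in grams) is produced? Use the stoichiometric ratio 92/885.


glycerol = oil * conv * (92/885)
= 701.87 * 0.8634 * 92 / 885
= 62.9960 g

62.9960 g


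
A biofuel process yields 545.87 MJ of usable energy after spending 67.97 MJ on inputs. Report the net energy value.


NEV = E_out - E_in
= 545.87 - 67.97
= 477.9000 MJ

477.9000 MJ


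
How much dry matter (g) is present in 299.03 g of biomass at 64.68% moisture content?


Wd = Ww * (1 - MC/100)
= 299.03 * (1 - 64.68/100)
= 105.6174 g

105.6174 g


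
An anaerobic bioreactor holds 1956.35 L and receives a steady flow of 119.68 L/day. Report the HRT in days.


HRT = V / Q
= 1956.35 / 119.68
= 16.3465 days

16.3465 days


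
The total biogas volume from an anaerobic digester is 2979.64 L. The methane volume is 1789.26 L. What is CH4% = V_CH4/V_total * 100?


CH4% = V_CH4 / V_total * 100
= 1789.26 / 2979.64 * 100
= 60.0495%

60.0495%


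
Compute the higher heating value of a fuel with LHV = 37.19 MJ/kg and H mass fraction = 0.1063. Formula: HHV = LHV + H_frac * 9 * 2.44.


HHV = LHV + H_frac * 9 * 2.44
= 37.19 + 0.1063 * 9 * 2.44
= 39.5243 MJ/kg

39.5243 MJ/kg


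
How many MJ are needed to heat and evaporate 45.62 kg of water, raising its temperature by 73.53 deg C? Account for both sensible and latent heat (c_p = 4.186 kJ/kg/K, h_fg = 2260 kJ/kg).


E = m_water * (4.186 * dT + 2260) / 1000
= 45.62 * (4.186 * 73.53 + 2260) / 1000
= 117.1429 MJ

117.1429 MJ


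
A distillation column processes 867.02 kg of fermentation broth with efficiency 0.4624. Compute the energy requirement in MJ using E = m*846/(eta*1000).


E = m * 846 / (eta * 1000)
= 867.02 * 846 / (0.4624 * 1000)
= 1586.2866 MJ

1586.2866 MJ


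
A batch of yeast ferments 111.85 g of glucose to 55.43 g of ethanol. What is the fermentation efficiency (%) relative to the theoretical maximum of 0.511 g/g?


Fermentation efficiency = (actual / (0.511 * glucose)) * 100
= (55.43 / (0.511 * 111.85)) * 100
= 96.9813%

96.9813%


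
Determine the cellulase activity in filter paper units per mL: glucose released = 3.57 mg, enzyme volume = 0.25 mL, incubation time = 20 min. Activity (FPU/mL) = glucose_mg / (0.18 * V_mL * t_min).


Activity = glucose_mg / (0.18 mg/umol * V_mL * t_min)
= 3.57 / (0.18 * 0.25 * 20)
= 3.9667 FPU/mL

3.9667 FPU/mL


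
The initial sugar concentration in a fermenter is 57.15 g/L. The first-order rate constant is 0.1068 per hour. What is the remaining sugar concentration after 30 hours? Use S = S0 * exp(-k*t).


S = S0 * exp(-k * t)
S = 57.15 * exp(-0.1068 * 30)
S = 2.3203 g/L

2.3203 g/L


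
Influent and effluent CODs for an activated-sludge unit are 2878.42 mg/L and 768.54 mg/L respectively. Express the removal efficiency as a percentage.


eta = (COD_in - COD_out) / COD_in * 100
= (2878.42 - 768.54) / 2878.42 * 100
= 73.2999%

73.2999%


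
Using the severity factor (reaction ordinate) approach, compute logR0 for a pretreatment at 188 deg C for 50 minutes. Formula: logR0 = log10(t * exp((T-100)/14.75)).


logR0 = log10(t * exp((T - 100) / 14.75))
= log10(50 * exp((188 - 100) / 14.75))
= 4.2900

4.2900


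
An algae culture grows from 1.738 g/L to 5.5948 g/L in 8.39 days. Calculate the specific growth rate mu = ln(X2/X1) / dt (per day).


mu = ln(X2/X1) / dt
= ln(5.5948/1.738) / 8.39
= 0.1393 per day

0.1393 per day


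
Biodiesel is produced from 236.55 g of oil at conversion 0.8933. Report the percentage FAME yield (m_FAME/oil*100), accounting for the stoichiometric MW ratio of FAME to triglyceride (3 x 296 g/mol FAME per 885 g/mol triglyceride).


m_FAME = oil * conv * (3 * 296 / 885) = oil * conv * (888/885)
= 236.55 * 0.8933 * 888 / 885
= 212.0264 g
Y = m_FAME / oil * 100 = conv * (888/885) * 100
= 0.8933 * 888 / 885 * 100
= 89.63%

89.63%


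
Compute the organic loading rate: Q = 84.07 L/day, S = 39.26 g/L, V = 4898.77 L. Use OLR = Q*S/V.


OLR = Q * S / V
= 84.07 * 39.26 / 4898.77
= 0.6738 g/L/day

0.6738 g/L/day


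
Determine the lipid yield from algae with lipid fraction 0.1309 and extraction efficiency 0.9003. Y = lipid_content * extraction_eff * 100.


Y = lipid_content * extraction_eff * 100
= 0.1309 * 0.9003 * 100
= 11.7849%

11.7849%


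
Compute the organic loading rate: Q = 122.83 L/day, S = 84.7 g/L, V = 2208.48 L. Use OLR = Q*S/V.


OLR = Q * S / V
= 122.83 * 84.7 / 2208.48
= 4.7108 g/L/day

4.7108 g/L/day


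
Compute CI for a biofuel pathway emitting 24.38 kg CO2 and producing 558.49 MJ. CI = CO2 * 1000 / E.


CI = CO2 * 1000 / E
= 24.38 * 1000 / 558.49
= 43.6534 g CO2/MJ

43.6534 g CO2/MJ


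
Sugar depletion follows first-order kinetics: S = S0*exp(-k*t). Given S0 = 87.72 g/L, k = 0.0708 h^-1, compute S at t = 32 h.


S = S0 * exp(-k * t)
S = 87.72 * exp(-0.0708 * 32)
S = 9.1025 g/L

9.1025 g/L


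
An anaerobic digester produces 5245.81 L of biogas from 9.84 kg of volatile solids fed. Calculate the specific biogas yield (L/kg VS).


Y = V / VS
= 5245.81 / 9.84
= 533.1108 L/kg VS

533.1108 L/kg VS


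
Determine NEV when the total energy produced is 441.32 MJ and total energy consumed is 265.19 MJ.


NEV = E_out - E_in
= 441.32 - 265.19
= 176.1300 MJ

176.1300 MJ


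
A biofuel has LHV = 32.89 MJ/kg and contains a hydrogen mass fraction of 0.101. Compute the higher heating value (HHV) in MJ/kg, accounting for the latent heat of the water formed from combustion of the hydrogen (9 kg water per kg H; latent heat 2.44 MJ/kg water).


HHV = LHV + H_frac * 9 * 2.44
= 32.89 + 0.101 * 9 * 2.44
= 35.1080 MJ/kg

35.1080 MJ/kg


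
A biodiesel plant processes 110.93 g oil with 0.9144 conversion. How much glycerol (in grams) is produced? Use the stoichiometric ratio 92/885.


glycerol = oil * conv * (92/885)
= 110.93 * 0.9144 * 92 / 885
= 10.5446 g

10.5446 g


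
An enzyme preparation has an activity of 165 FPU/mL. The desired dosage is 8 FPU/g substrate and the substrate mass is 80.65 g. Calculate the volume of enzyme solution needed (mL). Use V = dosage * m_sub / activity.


V = dosage * m_sub / activity
V = 8 * 80.65 / 165
V = 3.9103 mL

3.9103 mL


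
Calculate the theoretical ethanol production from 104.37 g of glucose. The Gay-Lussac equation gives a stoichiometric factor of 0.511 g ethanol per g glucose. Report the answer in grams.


Theoretical ethanol yield: m_EtOH = 0.511 * m_glucose
m_EtOH = 0.511 * 104.37 = 53.3331 g

53.3331 g


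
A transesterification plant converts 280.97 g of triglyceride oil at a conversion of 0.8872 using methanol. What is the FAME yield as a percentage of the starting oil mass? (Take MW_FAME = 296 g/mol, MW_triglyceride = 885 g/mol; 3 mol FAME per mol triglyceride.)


m_FAME = oil * conv * (3 * 296 / 885) = oil * conv * (888/885)
= 280.97 * 0.8872 * 888 / 885
= 250.1216 g
Y = m_FAME / oil * 100 = conv * (888/885) * 100
= 0.8872 * 888 / 885 * 100
= 89.02%

89.02%


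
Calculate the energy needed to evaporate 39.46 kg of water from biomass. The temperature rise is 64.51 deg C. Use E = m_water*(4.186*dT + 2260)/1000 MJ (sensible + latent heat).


E = m_water * (4.186 * dT + 2260) / 1000
= 39.46 * (4.186 * 64.51 + 2260) / 1000
= 99.8353 MJ

99.8353 MJ


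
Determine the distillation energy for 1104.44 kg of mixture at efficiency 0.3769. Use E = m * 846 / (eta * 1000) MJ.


E = m * 846 / (eta * 1000)
= 1104.44 * 846 / (0.3769 * 1000)
= 2479.0561 MJ

2479.0561 MJ


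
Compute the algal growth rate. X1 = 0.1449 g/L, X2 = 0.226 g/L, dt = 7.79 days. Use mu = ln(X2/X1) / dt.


mu = ln(X2/X1) / dt
= ln(0.226/0.1449) / 7.79
= 0.0571 per day

0.0571 per day


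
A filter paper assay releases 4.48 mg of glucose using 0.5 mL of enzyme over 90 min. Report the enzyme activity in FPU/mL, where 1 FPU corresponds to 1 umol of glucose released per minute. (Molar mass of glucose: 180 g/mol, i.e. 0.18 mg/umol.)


Activity = glucose_mg / (0.18 mg/umol * V_mL * t_min)
= 4.48 / (0.18 * 0.5 * 90)
= 0.5531 FPU/mL

0.5531 FPU/mL


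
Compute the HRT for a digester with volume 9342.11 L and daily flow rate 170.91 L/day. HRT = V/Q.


HRT = V / Q
= 9342.11 / 170.91
= 54.6610 days

54.6610 days


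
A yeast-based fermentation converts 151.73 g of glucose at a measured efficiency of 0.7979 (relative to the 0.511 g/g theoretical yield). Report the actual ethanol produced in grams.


Actual ethanol: m = 0.511 * 151.73 * 0.7979
m = 61.8644 g

61.8644 g


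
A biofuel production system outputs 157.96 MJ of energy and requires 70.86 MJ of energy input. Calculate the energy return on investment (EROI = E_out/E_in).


EROI = E_out / E_in
= 157.96 / 70.86
= 2.2292

2.2292


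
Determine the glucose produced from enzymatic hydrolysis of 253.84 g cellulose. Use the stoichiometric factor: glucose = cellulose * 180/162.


glucose = cellulose * 180/162
= 253.84 * 180/162
= 282.0444 g

282.0444 g


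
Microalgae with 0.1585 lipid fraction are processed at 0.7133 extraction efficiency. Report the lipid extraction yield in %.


Y = lipid_content * extraction_eff * 100
= 0.1585 * 0.7133 * 100
= 11.3058%

11.3058%


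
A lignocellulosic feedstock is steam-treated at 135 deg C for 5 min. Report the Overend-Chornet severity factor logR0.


logR0 = log10(t * exp((T - 100) / 14.75))
= log10(5 * exp((135 - 100) / 14.75))
= 1.7295

1.7295


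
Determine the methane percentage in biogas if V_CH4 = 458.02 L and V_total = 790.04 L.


CH4% = V_CH4 / V_total * 100
= 458.02 / 790.04 * 100
= 57.9743%

57.9743%


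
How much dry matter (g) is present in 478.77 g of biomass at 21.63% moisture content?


Wd = Ww * (1 - MC/100)
= 478.77 * (1 - 21.63/100)
= 375.2120 g

375.2120 g


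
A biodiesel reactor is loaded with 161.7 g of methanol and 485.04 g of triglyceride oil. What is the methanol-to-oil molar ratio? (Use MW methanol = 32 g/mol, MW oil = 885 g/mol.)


Molar ratio = n_MeOH / n_oil = (MeOH/32) / (oil/885) = (MeOH * 885) / (32 * oil)
= (161.7 * 885) / (32 * 485.04)
= 9.2199

9.2199


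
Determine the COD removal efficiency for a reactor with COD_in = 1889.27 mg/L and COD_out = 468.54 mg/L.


eta = (COD_in - COD_out) / COD_in * 100
= (1889.27 - 468.54) / 1889.27 * 100
= 75.1999%

75.1999%


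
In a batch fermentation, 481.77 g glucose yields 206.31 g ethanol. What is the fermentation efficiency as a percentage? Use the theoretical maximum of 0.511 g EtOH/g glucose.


Fermentation efficiency = (actual / (0.511 * glucose)) * 100
= (206.31 / (0.511 * 481.77)) * 100
= 83.8030%

83.8030%


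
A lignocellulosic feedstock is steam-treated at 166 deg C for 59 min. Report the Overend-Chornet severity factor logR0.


logR0 = log10(t * exp((T - 100) / 14.75))
= log10(59 * exp((166 - 100) / 14.75))
= 3.7141

3.7141


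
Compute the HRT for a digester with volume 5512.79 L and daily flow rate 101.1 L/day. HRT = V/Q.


HRT = V / Q
= 5512.79 / 101.1
= 54.5281 days

54.5281 days


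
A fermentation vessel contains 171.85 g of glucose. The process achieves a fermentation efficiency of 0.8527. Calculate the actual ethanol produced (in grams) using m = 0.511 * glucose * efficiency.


Actual ethanol: m = 0.511 * 171.85 * 0.8527
m = 74.8801 g

74.8801 g


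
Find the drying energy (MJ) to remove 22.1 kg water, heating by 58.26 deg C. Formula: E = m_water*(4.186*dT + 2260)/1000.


E = m_water * (4.186 * dT + 2260) / 1000
= 22.1 * (4.186 * 58.26 + 2260) / 1000
= 55.3357 MJ

55.3357 MJ


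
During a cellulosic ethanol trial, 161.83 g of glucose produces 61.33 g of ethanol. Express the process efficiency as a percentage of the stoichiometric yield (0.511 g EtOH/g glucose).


Fermentation efficiency = (actual / (0.511 * glucose)) * 100
= (61.33 / (0.511 * 161.83)) * 100
= 74.1640%

74.1640%


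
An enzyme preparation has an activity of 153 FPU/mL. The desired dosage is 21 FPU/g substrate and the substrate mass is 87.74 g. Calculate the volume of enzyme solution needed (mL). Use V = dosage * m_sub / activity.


V = dosage * m_sub / activity
V = 21 * 87.74 / 153
V = 12.0427 mL

12.0427 mL


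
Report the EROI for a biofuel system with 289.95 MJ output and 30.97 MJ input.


EROI = E_out / E_in
= 289.95 / 30.97
= 9.3623

9.3623


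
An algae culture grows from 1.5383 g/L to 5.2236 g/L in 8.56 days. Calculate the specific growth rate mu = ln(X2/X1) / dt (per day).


mu = ln(X2/X1) / dt
= ln(5.2236/1.5383) / 8.56
= 0.1428 per day

0.1428 per day


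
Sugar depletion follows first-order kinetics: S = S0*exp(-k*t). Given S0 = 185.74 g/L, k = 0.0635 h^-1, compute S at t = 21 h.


S = S0 * exp(-k * t)
S = 185.74 * exp(-0.0635 * 21)
S = 48.9524 g/L

48.9524 g/L


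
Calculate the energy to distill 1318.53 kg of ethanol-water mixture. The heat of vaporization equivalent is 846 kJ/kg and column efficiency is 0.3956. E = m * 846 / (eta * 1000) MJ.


E = m * 846 / (eta * 1000)
= 1318.53 * 846 / (0.3956 * 1000)
= 2819.7077 MJ

2819.7077 MJ


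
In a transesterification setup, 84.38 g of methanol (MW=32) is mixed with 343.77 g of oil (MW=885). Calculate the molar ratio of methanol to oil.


Molar ratio = n_MeOH / n_oil = (MeOH/32) / (oil/885) = (MeOH * 885) / (32 * oil)
= (84.38 * 885) / (32 * 343.77)
= 6.7884

6.7884


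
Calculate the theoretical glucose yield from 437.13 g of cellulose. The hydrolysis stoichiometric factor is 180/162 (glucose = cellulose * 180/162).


glucose = cellulose * 180/162
= 437.13 * 180/162
= 485.7000 g

485.7000 g


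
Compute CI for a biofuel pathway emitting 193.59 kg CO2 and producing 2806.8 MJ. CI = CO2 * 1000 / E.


CI = CO2 * 1000 / E
= 193.59 * 1000 / 2806.8
= 68.9718 g CO2/MJ

68.9718 g CO2/MJ


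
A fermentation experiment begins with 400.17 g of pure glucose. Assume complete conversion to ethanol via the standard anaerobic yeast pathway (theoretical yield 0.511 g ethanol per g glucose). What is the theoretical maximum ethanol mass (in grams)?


Theoretical ethanol yield: m_EtOH = 0.511 * m_glucose
m_EtOH = 0.511 * 400.17 = 204.4869 g

204.4869 g


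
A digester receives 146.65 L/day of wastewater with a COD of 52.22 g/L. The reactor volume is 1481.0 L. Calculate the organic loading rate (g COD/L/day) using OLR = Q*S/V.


OLR = Q * S / V
= 146.65 * 52.22 / 1481.0
= 5.1709 g/L/day

5.1709 g/L/day


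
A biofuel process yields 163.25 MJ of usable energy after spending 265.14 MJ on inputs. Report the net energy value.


NEV = E_out - E_in
= 163.25 - 265.14
= -101.8900 MJ

-101.8900 MJ


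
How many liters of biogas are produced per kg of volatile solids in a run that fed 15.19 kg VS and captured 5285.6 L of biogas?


Y = V / VS
= 5285.6 / 15.19
= 347.9658 L/kg VS

347.9658 L/kg VS


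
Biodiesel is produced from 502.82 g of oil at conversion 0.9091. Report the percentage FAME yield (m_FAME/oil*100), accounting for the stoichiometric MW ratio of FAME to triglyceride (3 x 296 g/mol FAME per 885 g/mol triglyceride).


m_FAME = oil * conv * (3 * 296 / 885) = oil * conv * (888/885)
= 502.82 * 0.9091 * 888 / 885
= 458.6632 g
Y = m_FAME / oil * 100 = conv * (888/885) * 100
= 0.9091 * 888 / 885 * 100
= 91.22%

91.22%


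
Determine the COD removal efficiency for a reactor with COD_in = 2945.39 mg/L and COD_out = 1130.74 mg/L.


eta = (COD_in - COD_out) / COD_in * 100
= (2945.39 - 1130.74) / 2945.39 * 100
= 61.6098%

61.6098%


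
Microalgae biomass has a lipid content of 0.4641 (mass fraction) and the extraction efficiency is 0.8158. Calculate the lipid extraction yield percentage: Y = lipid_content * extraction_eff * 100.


Y = lipid_content * extraction_eff * 100
= 0.4641 * 0.8158 * 100
= 37.8613%

37.8613%


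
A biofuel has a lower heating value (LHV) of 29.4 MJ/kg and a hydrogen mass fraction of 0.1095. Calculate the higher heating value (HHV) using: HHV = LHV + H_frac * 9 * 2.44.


HHV = LHV + H_frac * 9 * 2.44
= 29.4 + 0.1095 * 9 * 2.44
= 31.8046 MJ/kg

31.8046 MJ/kg


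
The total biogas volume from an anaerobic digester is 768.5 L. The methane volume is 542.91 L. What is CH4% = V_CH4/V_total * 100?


CH4% = V_CH4 / V_total * 100
= 542.91 / 768.5 * 100
= 70.6454%

70.6454%


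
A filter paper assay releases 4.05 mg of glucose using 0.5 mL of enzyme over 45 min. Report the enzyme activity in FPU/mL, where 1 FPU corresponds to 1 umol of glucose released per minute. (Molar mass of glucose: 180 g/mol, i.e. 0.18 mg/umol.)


Activity = glucose_mg / (0.18 mg/umol * V_mL * t_min)
= 4.05 / (0.18 * 0.5 * 45)
= 1.0000 FPU/mL

1.0000 FPU/mL


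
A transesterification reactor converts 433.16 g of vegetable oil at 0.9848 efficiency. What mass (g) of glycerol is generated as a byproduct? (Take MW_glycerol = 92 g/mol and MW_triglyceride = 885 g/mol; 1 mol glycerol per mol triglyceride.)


glycerol = oil * conv * (92/885)
= 433.16 * 0.9848 * 92 / 885
= 44.3446 g

44.3446 g


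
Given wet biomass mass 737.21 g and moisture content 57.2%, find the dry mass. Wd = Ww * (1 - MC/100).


Wd = Ww * (1 - MC/100)
= 737.21 * (1 - 57.2/100)
= 315.5259 g

315.5259 g


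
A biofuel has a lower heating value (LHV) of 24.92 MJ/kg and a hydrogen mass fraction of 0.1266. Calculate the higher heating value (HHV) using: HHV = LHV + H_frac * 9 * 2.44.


HHV = LHV + H_frac * 9 * 2.44
= 24.92 + 0.1266 * 9 * 2.44
= 27.7001 MJ/kg

27.7001 MJ/kg


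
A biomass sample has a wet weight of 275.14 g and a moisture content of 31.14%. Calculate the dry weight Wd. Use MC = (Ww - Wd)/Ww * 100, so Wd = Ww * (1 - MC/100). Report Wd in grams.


Wd = Ww * (1 - MC/100)
= 275.14 * (1 - 31.14/100)
= 189.4614 g

189.4614 g


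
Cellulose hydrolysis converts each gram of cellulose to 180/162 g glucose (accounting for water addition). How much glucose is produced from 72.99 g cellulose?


glucose = cellulose * 180/162
= 72.99 * 180/162
= 81.1000 g

81.1000 g


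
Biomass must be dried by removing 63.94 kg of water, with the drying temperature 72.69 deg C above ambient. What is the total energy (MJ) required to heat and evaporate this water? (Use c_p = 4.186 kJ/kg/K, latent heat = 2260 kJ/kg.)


E = m_water * (4.186 * dT + 2260) / 1000
= 63.94 * (4.186 * 72.69 + 2260) / 1000
= 163.9601 MJ

163.9601 MJ


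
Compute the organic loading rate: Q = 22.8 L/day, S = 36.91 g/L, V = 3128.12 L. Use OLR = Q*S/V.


OLR = Q * S / V
= 22.8 * 36.91 / 3128.12
= 0.2690 g/L/day

0.2690 g/L/day


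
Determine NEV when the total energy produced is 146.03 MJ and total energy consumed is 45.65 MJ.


NEV = E_out - E_in
= 146.03 - 45.65
= 100.3800 MJ

100.3800 MJ


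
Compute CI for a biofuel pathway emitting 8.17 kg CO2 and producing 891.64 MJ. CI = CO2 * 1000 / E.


CI = CO2 * 1000 / E
= 8.17 * 1000 / 891.64
= 9.1629 g CO2/MJ

9.1629 g CO2/MJ


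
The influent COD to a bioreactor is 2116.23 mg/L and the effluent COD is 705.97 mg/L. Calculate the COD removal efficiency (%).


eta = (COD_in - COD_out) / COD_in * 100
= (2116.23 - 705.97) / 2116.23 * 100
= 66.6402%

66.6402%


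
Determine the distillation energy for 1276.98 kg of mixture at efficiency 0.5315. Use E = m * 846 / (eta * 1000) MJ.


E = m * 846 / (eta * 1000)
= 1276.98 * 846 / (0.5315 * 1000)
= 2032.5966 MJ

2032.5966 MJ


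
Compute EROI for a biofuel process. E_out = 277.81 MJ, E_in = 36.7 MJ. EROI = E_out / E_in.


EROI = E_out / E_in
= 277.81 / 36.7
= 7.5698

7.5698


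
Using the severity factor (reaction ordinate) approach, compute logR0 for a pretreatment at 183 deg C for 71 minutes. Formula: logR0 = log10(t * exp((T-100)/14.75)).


logR0 = log10(t * exp((T - 100) / 14.75))
= log10(71 * exp((183 - 100) / 14.75))
= 4.2951

4.2951


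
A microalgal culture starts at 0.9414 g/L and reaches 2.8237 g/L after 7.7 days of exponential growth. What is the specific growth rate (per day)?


mu = ln(X2/X1) / dt
= ln(2.8237/0.9414) / 7.7
= 0.1427 per day

0.1427 per day


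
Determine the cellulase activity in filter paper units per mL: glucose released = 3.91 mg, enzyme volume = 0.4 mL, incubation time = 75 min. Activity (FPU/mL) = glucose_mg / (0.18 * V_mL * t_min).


Activity = glucose_mg / (0.18 mg/umol * V_mL * t_min)
= 3.91 / (0.18 * 0.4 * 75)
= 0.7241 FPU/mL

0.7241 FPU/mL


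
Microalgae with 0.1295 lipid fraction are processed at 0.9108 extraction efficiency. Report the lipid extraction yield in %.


Y = lipid_content * extraction_eff * 100
= 0.1295 * 0.9108 * 100
= 11.7949%

11.7949%


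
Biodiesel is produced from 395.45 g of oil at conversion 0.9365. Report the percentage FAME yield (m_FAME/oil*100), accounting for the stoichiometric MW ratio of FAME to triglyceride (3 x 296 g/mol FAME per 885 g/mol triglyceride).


m_FAME = oil * conv * (3 * 296 / 885) = oil * conv * (888/885)
= 395.45 * 0.9365 * 888 / 885
= 371.5943 g
Y = m_FAME / oil * 100 = conv * (888/885) * 100
= 0.9365 * 888 / 885 * 100
= 93.97%

93.97%


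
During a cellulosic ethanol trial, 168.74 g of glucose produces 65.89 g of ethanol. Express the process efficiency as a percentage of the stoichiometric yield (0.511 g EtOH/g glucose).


Fermentation efficiency = (actual / (0.511 * glucose)) * 100
= (65.89 / (0.511 * 168.74)) * 100
= 76.4153%

76.4153%


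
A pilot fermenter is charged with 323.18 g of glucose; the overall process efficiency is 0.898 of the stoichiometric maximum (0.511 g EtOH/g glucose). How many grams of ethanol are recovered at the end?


Actual ethanol: m = 0.511 * 323.18 * 0.898
m = 148.3002 g

148.3002 g


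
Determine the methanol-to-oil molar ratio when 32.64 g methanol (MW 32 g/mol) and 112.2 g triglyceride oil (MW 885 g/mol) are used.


Molar ratio = n_MeOH / n_oil = (MeOH/32) / (oil/885) = (MeOH * 885) / (32 * oil)
= (32.64 * 885) / (32 * 112.2)
= 8.0455

8.0455


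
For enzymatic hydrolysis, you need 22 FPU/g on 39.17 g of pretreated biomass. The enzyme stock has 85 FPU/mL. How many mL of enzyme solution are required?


V = dosage * m_sub / activity
V = 22 * 39.17 / 85
V = 10.1381 mL

10.1381 mL


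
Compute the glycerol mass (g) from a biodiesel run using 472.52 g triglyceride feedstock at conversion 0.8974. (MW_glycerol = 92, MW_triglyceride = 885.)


glycerol = oil * conv * (92/885)
= 472.52 * 0.8974 * 92 / 885
= 44.0809 g

44.0809 g


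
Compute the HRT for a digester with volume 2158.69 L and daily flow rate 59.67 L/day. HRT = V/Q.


HRT = V / Q
= 2158.69 / 59.67
= 36.1771 days

36.1771 days


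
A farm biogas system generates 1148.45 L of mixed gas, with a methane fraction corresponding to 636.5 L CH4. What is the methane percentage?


CH4% = V_CH4 / V_total * 100
= 636.5 / 1148.45 * 100
= 55.4225%

55.4225%


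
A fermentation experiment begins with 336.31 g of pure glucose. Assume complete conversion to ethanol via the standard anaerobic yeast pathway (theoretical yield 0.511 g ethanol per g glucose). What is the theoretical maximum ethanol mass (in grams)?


Theoretical ethanol yield: m_EtOH = 0.511 * m_glucose
m_EtOH = 0.511 * 336.31 = 171.8544 g

171.8544 g


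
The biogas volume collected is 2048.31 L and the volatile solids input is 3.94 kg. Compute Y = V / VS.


Y = V / VS
= 2048.31 / 3.94
= 519.8756 L/kg VS

519.8756 L/kg VS


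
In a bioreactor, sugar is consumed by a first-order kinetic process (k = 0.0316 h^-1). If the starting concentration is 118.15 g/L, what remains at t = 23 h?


S = S0 * exp(-k * t)
S = 118.15 * exp(-0.0316 * 23)
S = 57.1200 g/L

57.1200 g/L


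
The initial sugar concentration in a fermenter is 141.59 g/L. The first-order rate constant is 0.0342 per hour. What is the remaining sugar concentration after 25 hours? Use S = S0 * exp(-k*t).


S = S0 * exp(-k * t)
S = 141.59 * exp(-0.0342 * 25)
S = 60.2158 g/L

60.2158 g/L


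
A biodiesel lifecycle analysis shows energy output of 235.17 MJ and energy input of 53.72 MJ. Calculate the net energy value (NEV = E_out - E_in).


NEV = E_out - E_in
= 235.17 - 53.72
= 181.4500 MJ

181.4500 MJ


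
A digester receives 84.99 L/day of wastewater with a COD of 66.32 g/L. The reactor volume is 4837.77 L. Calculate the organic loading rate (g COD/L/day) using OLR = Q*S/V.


OLR = Q * S / V
= 84.99 * 66.32 / 4837.77
= 1.1651 g/L/day

1.1651 g/L/day


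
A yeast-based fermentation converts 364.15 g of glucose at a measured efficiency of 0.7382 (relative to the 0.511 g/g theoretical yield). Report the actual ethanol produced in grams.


Actual ethanol: m = 0.511 * 364.15 * 0.7382
m = 137.3647 g

137.3647 g


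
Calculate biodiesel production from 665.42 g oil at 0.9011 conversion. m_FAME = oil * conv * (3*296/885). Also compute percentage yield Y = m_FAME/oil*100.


m_FAME = oil * conv * (3 * 296 / 885) = oil * conv * (888/885)
= 665.42 * 0.9011 * 888 / 885
= 601.6425 g
Y = m_FAME / oil * 100 = conv * (888/885) * 100
= 0.9011 * 888 / 885 * 100
= 90.42%

601.6425 g FAME; Y = 90.42%


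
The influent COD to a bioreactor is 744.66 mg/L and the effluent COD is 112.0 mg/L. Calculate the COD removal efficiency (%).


eta = (COD_in - COD_out) / COD_in * 100
= (744.66 - 112.0) / 744.66 * 100
= 84.9596%

84.9596%


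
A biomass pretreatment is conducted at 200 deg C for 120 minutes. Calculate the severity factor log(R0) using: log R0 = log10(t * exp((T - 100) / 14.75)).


logR0 = log10(t * exp((T - 100) / 14.75))
= log10(120 * exp((200 - 100) / 14.75))
= 5.0236

5.0236


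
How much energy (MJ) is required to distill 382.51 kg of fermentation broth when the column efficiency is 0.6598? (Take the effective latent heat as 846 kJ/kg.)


E = m * 846 / (eta * 1000)
= 382.51 * 846 / (0.6598 * 1000)
= 490.4569 MJ

490.4569 MJ


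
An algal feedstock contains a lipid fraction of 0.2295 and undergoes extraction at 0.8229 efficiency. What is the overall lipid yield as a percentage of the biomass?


Y = lipid_content * extraction_eff * 100
= 0.2295 * 0.8229 * 100
= 18.8856%

18.8856%


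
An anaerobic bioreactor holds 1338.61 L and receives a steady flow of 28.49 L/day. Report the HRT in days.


HRT = V / Q
= 1338.61 / 28.49
= 46.9853 days

46.9853 days


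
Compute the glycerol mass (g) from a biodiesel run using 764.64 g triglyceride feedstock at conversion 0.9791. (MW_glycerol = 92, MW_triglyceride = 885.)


glycerol = oil * conv * (92/885)
= 764.64 * 0.9791 * 92 / 885
= 77.8267 g

77.8267 g


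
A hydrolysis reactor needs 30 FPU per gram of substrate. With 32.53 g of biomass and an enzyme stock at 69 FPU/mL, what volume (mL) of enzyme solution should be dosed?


V = dosage * m_sub / activity
V = 30 * 32.53 / 69
V = 14.1435 mL

14.1435 mL


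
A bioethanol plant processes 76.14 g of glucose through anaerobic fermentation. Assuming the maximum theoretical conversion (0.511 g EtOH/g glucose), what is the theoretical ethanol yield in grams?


Theoretical ethanol yield: m_EtOH = 0.511 * m_glucose
m_EtOH = 0.511 * 76.14 = 38.9075 g

38.9075 g


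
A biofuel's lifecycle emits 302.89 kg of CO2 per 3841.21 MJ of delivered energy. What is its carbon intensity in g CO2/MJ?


CI = CO2 * 1000 / E
= 302.89 * 1000 / 3841.21
= 78.8528 g CO2/MJ

78.8528 g CO2/MJ


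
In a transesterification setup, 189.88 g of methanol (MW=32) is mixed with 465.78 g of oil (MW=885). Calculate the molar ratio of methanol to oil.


Molar ratio = n_MeOH / n_oil = (MeOH/32) / (oil/885) = (MeOH * 885) / (32 * oil)
= (189.88 * 885) / (32 * 465.78)
= 11.2744

11.2744


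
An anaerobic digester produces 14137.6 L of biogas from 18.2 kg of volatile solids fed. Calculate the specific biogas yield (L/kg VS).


Y = V / VS
= 14137.6 / 18.2
= 776.7912 L/kg VS

776.7912 L/kg VS


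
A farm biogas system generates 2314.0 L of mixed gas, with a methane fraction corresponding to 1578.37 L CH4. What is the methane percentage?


CH4% = V_CH4 / V_total * 100
= 1578.37 / 2314.0 * 100
= 68.2096%

68.2096%


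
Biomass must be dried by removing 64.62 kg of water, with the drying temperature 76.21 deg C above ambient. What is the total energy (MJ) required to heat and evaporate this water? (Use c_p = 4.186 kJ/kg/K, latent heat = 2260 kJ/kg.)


E = m_water * (4.186 * dT + 2260) / 1000
= 64.62 * (4.186 * 76.21 + 2260) / 1000
= 166.6560 MJ

166.6560 MJ


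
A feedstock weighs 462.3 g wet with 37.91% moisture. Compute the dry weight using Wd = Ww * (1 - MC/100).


Wd = Ww * (1 - MC/100)
= 462.3 * (1 - 37.91/100)
= 287.0421 g

287.0421 g


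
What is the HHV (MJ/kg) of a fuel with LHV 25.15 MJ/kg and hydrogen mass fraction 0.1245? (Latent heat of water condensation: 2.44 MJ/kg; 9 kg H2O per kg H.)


HHV = LHV + H_frac * 9 * 2.44
= 25.15 + 0.1245 * 9 * 2.44
= 27.8840 MJ/kg

27.8840 MJ/kg


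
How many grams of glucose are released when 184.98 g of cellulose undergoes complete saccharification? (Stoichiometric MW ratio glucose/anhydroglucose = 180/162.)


glucose = cellulose * 180/162
= 184.98 * 180/162
= 205.5333 g

205.5333 g


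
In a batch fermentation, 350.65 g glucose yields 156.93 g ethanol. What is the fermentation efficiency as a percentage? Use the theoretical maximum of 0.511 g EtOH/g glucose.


Fermentation efficiency = (actual / (0.511 * glucose)) * 100
= (156.93 / (0.511 * 350.65)) * 100
= 87.5813%

87.5813%


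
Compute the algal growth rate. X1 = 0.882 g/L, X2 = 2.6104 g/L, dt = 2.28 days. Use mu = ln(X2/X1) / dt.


mu = ln(X2/X1) / dt
= ln(2.6104/0.882) / 2.28
= 0.4759 per day

0.4759 per day


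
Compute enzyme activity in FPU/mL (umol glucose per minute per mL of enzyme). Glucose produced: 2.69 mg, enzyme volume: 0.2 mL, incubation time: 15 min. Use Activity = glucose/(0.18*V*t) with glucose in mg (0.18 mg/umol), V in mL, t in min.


Activity = glucose_mg / (0.18 mg/umol * V_mL * t_min)
= 2.69 / (0.18 * 0.2 * 15)
= 4.9815 FPU/mL

4.9815 FPU/mL


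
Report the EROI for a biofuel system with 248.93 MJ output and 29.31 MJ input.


EROI = E_out / E_in
= 248.93 / 29.31
= 8.4930

8.4930


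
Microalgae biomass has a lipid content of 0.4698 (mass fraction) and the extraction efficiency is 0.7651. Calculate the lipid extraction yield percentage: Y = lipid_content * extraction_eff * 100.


Y = lipid_content * extraction_eff * 100
= 0.4698 * 0.7651 * 100
= 35.9444%

35.9444%


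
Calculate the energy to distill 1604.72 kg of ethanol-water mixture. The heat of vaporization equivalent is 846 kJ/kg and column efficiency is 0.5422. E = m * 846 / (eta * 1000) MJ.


E = m * 846 / (eta * 1000)
= 1604.72 * 846 / (0.5422 * 1000)
= 2503.8604 MJ

2503.8604 MJ


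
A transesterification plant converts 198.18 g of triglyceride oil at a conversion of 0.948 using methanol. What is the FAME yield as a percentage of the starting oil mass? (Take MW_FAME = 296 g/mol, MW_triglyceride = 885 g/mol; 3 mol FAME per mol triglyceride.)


m_FAME = oil * conv * (3 * 296 / 885) = oil * conv * (888/885)
= 198.18 * 0.948 * 888 / 885
= 188.5115 g
Y = m_FAME / oil * 100 = conv * (888/885) * 100
= 0.948 * 888 / 885 * 100
= 95.12%

95.12%


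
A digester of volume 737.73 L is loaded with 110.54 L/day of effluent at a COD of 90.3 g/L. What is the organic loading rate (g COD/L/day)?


OLR = Q * S / V
= 110.54 * 90.3 / 737.73
= 13.5304 g/L/day

13.5304 g/L/day


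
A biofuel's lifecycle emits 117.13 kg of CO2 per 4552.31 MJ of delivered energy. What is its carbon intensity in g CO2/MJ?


CI = CO2 * 1000 / E
= 117.13 * 1000 / 4552.31
= 25.7298 g CO2/MJ

25.7298 g CO2/MJ


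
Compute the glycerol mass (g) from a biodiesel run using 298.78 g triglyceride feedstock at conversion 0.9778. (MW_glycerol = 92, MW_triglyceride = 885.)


glycerol = oil * conv * (92/885)
= 298.78 * 0.9778 * 92 / 885
= 30.3701 g

30.3701 g


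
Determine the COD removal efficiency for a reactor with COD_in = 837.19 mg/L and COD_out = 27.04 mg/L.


eta = (COD_in - COD_out) / COD_in * 100
= (837.19 - 27.04) / 837.19 * 100
= 96.7701%

96.7701%


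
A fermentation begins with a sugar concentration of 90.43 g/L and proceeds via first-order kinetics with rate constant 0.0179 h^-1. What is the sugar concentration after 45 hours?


S = S0 * exp(-k * t)
S = 90.43 * exp(-0.0179 * 45)
S = 40.4100 g/L

40.4100 g/L


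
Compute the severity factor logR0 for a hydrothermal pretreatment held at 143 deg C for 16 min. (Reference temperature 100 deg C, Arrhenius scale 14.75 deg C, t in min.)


logR0 = log10(t * exp((T - 100) / 14.75))
= log10(16 * exp((143 - 100) / 14.75))
= 2.4702

2.4702


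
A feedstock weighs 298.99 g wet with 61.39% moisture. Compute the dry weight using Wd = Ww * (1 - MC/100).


Wd = Ww * (1 - MC/100)
= 298.99 * (1 - 61.39/100)
= 115.4400 g

115.4400 g


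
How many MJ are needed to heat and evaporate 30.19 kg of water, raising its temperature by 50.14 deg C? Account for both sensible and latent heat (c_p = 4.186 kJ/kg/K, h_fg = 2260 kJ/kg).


E = m_water * (4.186 * dT + 2260) / 1000
= 30.19 * (4.186 * 50.14 + 2260) / 1000
= 74.5659 MJ

74.5659 MJ


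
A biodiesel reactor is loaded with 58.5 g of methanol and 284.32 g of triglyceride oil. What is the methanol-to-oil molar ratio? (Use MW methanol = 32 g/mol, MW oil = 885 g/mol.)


Molar ratio = n_MeOH / n_oil = (MeOH/32) / (oil/885) = (MeOH * 885) / (32 * oil)
= (58.5 * 885) / (32 * 284.32)
= 5.6904

5.6904


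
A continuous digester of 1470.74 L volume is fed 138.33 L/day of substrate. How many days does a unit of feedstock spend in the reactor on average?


HRT = V / Q
= 1470.74 / 138.33
= 10.6321 days

10.6321 days


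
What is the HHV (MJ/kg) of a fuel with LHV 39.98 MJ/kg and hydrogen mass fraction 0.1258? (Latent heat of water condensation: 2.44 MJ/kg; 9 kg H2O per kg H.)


HHV = LHV + H_frac * 9 * 2.44
= 39.98 + 0.1258 * 9 * 2.44
= 42.7426 MJ/kg

42.7426 MJ/kg


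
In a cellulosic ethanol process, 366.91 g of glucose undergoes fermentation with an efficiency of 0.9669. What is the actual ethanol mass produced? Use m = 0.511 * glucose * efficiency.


Actual ethanol: m = 0.511 * 366.91 * 0.9669
m = 181.2851 g

181.2851 g


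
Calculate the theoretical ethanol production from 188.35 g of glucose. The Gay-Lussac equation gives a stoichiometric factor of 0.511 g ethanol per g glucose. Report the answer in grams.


Theoretical ethanol yield: m_EtOH = 0.511 * m_glucose
m_EtOH = 0.511 * 188.35 = 96.2468 g

96.2468 g


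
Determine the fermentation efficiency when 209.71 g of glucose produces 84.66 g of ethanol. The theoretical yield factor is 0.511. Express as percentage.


Fermentation efficiency = (actual / (0.511 * glucose)) * 100
= (84.66 / (0.511 * 209.71)) * 100
= 79.0020%

79.0020%


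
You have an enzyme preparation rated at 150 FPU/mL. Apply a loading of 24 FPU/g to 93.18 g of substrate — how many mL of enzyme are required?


V = dosage * m_sub / activity
V = 24 * 93.18 / 150
V = 14.9088 mL

14.9088 mL


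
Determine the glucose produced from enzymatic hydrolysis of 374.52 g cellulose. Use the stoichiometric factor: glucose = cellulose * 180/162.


glucose = cellulose * 180/162
= 374.52 * 180/162
= 416.1333 g

416.1333 g


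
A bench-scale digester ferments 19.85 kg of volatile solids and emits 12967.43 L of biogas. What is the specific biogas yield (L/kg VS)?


Y = V / VS
= 12967.43 / 19.85
= 653.2710 L/kg VS

653.2710 L/kg VS


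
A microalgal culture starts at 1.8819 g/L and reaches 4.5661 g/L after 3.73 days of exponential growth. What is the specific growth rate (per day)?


mu = ln(X2/X1) / dt
= ln(4.5661/1.8819) / 3.73
= 0.2376 per day

0.2376 per day


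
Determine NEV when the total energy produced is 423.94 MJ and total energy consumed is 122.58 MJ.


NEV = E_out - E_in
= 423.94 - 122.58
= 301.3600 MJ

301.3600 MJ


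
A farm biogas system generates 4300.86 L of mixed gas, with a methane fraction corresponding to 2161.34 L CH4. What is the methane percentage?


CH4% = V_CH4 / V_total * 100
= 2161.34 / 4300.86 * 100
= 50.2537%

50.2537%


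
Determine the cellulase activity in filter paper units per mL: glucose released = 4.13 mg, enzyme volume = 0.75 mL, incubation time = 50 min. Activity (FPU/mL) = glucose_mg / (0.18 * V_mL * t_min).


Activity = glucose_mg / (0.18 mg/umol * V_mL * t_min)
= 4.13 / (0.18 * 0.75 * 50)
= 0.6119 FPU/mL

0.6119 FPU/mL


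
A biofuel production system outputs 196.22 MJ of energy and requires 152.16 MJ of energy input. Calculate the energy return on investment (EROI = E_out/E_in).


EROI = E_out / E_in
= 196.22 / 152.16
= 1.2896

1.2896


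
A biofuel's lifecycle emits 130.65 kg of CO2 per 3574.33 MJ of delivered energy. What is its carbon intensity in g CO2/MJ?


CI = CO2 * 1000 / E
= 130.65 * 1000 / 3574.33
= 36.5523 g CO2/MJ

36.5523 g CO2/MJ


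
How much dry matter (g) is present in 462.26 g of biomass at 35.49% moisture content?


Wd = Ww * (1 - MC/100)
= 462.26 * (1 - 35.49/100)
= 298.2039 g

298.2039 g


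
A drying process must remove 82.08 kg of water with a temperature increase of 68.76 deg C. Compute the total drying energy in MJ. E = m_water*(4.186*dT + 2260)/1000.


E = m_water * (4.186 * dT + 2260) / 1000
= 82.08 * (4.186 * 68.76 + 2260) / 1000
= 209.1258 MJ

209.1258 MJ


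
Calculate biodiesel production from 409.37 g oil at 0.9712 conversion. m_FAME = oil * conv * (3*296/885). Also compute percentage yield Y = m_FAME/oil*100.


m_FAME = oil * conv * (3 * 296 / 885) = oil * conv * (888/885)
= 409.37 * 0.9712 * 888 / 885
= 398.9279 g
Y = m_FAME / oil * 100 = conv * (888/885) * 100
= 0.9712 * 888 / 885 * 100
= 97.45%

398.9279 g FAME; Y = 97.45%


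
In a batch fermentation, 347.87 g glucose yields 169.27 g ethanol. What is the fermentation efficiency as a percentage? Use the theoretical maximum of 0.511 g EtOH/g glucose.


Fermentation efficiency = (actual / (0.511 * glucose)) * 100
= (169.27 / (0.511 * 347.87)) * 100
= 95.2231%

95.2231%


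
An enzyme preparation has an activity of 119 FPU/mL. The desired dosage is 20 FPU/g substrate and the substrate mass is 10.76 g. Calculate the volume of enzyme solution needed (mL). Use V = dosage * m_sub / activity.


V = dosage * m_sub / activity
V = 20 * 10.76 / 119
V = 1.8084 mL

1.8084 mL


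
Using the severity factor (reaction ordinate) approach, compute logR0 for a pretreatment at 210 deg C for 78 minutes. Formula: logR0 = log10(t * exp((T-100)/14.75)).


logR0 = log10(t * exp((T - 100) / 14.75))
= log10(78 * exp((210 - 100) / 14.75))
= 5.1309

5.1309


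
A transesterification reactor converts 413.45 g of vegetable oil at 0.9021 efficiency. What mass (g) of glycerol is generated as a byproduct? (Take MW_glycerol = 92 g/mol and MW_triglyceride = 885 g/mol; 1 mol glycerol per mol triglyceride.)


glycerol = oil * conv * (92/885)
= 413.45 * 0.9021 * 92 / 885
= 38.7724 g

38.7724 g


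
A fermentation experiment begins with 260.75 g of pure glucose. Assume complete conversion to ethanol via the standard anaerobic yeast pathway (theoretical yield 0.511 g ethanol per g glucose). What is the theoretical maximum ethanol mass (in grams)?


Theoretical ethanol yield: m_EtOH = 0.511 * m_glucose
m_EtOH = 0.511 * 260.75 = 133.2432 g

133.2432 g
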